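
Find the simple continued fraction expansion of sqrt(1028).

Write x_i = (sqrt(1028) + m_i)/d_i with (m_0, d_0) = (0, 1). a_0 = floor(sqrt(1028)) = 32, since 32^2 = 1024 <= 1028 < 1089 = 33^2.
Iterate m_{i+1} = d_i*a_i - m_i, d_{i+1} = (1028 - m_{i+1}^2)/d_i, a_{i+1} = floor((a_0 + m_{i+1})/d_{i+1}):
  m_1 = 1*32 - 0 = 32, d_1 = (1028 - 32^2)/1 = 4/1 = 4, a_1 = floor((32 + 32)/4) = 16.
  m_2 = 4*16 - 32 = 32, d_2 = (1028 - 32^2)/4 = 4/4 = 1, a_2 = floor((32 + 32)/1) = 64.
  m_3 = 1*64 - 32 = 32, d_3 = (1028 - 32^2)/1 = 4/1 = 4: (m_3, d_3) = (m_1, d_1) = (32, 4), so from here the quotients repeat a_1, a_2; the period length is 2.
Hence the expansion of sqrt(1028) is a_0 = 32 followed by the repeating block 16, 64 (period 2).

[32; (16, 64)]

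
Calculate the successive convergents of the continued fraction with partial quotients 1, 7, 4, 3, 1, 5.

1/1, 8/7, 33/29, 107/94, 140/123, 807/709

Using the convergent recurrence p_i = a_i*p_{i-1} + p_{i-2}, q_i = a_i*q_{i-1} + q_{i-2} with p_{-2}=0, p_{-1}=1, q_{-2}=1, q_{-1}=0:
  i=0: a_0=1, p_0 = 1*1 + 0 = 1, q_0 = 1*0 + 1 = 1.
  i=1: a_1=7, p_1 = 7*1 + 1 = 8, q_1 = 7*1 + 0 = 7.
  i=2: a_2=4, p_2 = 4*8 + 1 = 33, q_2 = 4*7 + 1 = 29.
  i=3: a_3=3, p_3 = 3*33 + 8 = 107, q_3 = 3*29 + 7 = 94.
  i=4: a_4=1, p_4 = 1*107 + 33 = 140, q_4 = 1*94 + 29 = 123.
  i=5: a_5=5, p_5 = 5*140 + 107 = 807, q_5 = 5*123 + 94 = 709.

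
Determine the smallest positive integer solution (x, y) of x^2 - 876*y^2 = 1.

First expand sqrt(876) as a continued fraction. With x_i = (sqrt(876) + m_i)/d_i and (m_0, d_0) = (0, 1): a_0 = floor(sqrt(876)) = 29, since 29^2 = 841 <= 876 < 900 = 30^2.
Iterate m_{i+1} = d_i*a_i - m_i, d_{i+1} = (876 - m_{i+1}^2)/d_i, a_{i+1} = floor((a_0 + m_{i+1})/d_{i+1}):
  m_1 = 1*29 - 0 = 29, d_1 = (876 - 29^2)/1 = 35/1 = 35, a_1 = floor((29 + 29)/35) = 1.
  m_2 = 35*1 - 29 = 6, d_2 = (876 - 6^2)/35 = 840/35 = 24, a_2 = floor((29 + 6)/24) = 1.
  m_3 = 24*1 - 6 = 18, d_3 = (876 - 18^2)/24 = 552/24 = 23, a_3 = floor((29 + 18)/23) = 2.
  m_4 = 23*2 - 18 = 28, d_4 = (876 - 28^2)/23 = 92/23 = 4, a_4 = floor((29 + 28)/4) = 14.
  m_5 = 4*14 - 28 = 28, d_5 = (876 - 28^2)/4 = 92/4 = 23, a_5 = floor((29 + 28)/23) = 2.
  m_6 = 23*2 - 28 = 18, d_6 = (876 - 18^2)/23 = 552/23 = 24, a_6 = floor((29 + 18)/24) = 1.
  m_7 = 24*1 - 18 = 6, d_7 = (876 - 6^2)/24 = 840/24 = 35, a_7 = floor((29 + 6)/35) = 1.
  m_8 = 35*1 - 6 = 29, d_8 = (876 - 29^2)/35 = 35/35 = 1, a_8 = floor((29 + 29)/1) = 58.
  m_9 = 1*58 - 29 = 29, d_9 = (876 - 29^2)/1 = 35/1 = 35: (m_9, d_9) = (m_1, d_1) = (29, 35), so from here the quotients repeat a_1, ..., a_8; the period length is 8.
So sqrt(876) = [29; (1, 1, 2, 14, 2, 1, 1, 58)] with period length k = 8.
k is even, so the fundamental solution of x^2 - 876y^2 = 1 is (p_{k-1}, q_{k-1}) = (p_7, q_7); compute convergents through index 7.
Convergents (p_i = a_i*p_{i-1} + p_{i-2}, q_i = a_i*q_{i-1} + q_{i-2} with p_{-2}=0, p_{-1}=1, q_{-2}=1, q_{-1}=0):
  i=0: a_0=29, p_0 = 29*1 + 0 = 29, q_0 = 29*0 + 1 = 1.
  i=1: a_1=1, p_1 = 1*29 + 1 = 30, q_1 = 1*1 + 0 = 1.
  i=2: a_2=1, p_2 = 1*30 + 29 = 59, q_2 = 1*1 + 1 = 2.
  i=3: a_3=2, p_3 = 2*59 + 30 = 148, q_3 = 2*2 + 1 = 5.
  i=4: a_4=14, p_4 = 14*148 + 59 = 2131, q_4 = 14*5 + 2 = 72.
  i=5: a_5=2, p_5 = 2*2131 + 148 = 4410, q_5 = 2*72 + 5 = 149.
  i=6: a_6=1, p_6 = 1*4410 + 2131 = 6541, q_6 = 1*149 + 72 = 221.
  i=7: a_7=1, p_7 = 1*6541 + 4410 = 10951, q_7 = 1*221 + 149 = 370.
Check: 10951^2 - 876*370^2 = 119924401 - 119924400 = 1, so (x, y) = (10951, 370) solves the equation, and by the theorem it is the least positive solution.

(x, y) = (10951, 370)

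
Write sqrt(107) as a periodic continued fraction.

[10; (2, 1, 9, 1, 2, 20)]

Write x_i = (sqrt(107) + m_i)/d_i with (m_0, d_0) = (0, 1). a_0 = floor(sqrt(107)) = 10, since 10^2 = 100 <= 107 < 121 = 11^2.
Iterate m_{i+1} = d_i*a_i - m_i, d_{i+1} = (107 - m_{i+1}^2)/d_i, a_{i+1} = floor((a_0 + m_{i+1})/d_{i+1}):
  m_1 = 1*10 - 0 = 10, d_1 = (107 - 10^2)/1 = 7/1 = 7, a_1 = floor((10 + 10)/7) = 2.
  m_2 = 7*2 - 10 = 4, d_2 = (107 - 4^2)/7 = 91/7 = 13, a_2 = floor((10 + 4)/13) = 1.
  m_3 = 13*1 - 4 = 9, d_3 = (107 - 9^2)/13 = 26/13 = 2, a_3 = floor((10 + 9)/2) = 9.
  m_4 = 2*9 - 9 = 9, d_4 = (107 - 9^2)/2 = 26/2 = 13, a_4 = floor((10 + 9)/13) = 1.
  m_5 = 13*1 - 9 = 4, d_5 = (107 - 4^2)/13 = 91/13 = 7, a_5 = floor((10 + 4)/7) = 2.
  m_6 = 7*2 - 4 = 10, d_6 = (107 - 10^2)/7 = 7/7 = 1, a_6 = floor((10 + 10)/1) = 20.
  m_7 = 1*20 - 10 = 10, d_7 = (107 - 10^2)/1 = 7/1 = 7: (m_7, d_7) = (m_1, d_1) = (10, 7), so from here the quotients repeat a_1, ..., a_6; the period length is 6.
Hence the expansion of sqrt(107) is a_0 = 10 followed by the repeating block 2, 1, 9, 1, 2, 20 (period 6).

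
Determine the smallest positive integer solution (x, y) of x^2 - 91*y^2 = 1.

(x, y) = (1574, 165)

First expand sqrt(91) as a continued fraction. With x_i = (sqrt(91) + m_i)/d_i and (m_0, d_0) = (0, 1): a_0 = floor(sqrt(91)) = 9, since 9^2 = 81 <= 91 < 100 = 10^2.
Iterate m_{i+1} = d_i*a_i - m_i, d_{i+1} = (91 - m_{i+1}^2)/d_i, a_{i+1} = floor((a_0 + m_{i+1})/d_{i+1}):
  m_1 = 1*9 - 0 = 9, d_1 = (91 - 9^2)/1 = 10/1 = 10, a_1 = floor((9 + 9)/10) = 1.
  m_2 = 10*1 - 9 = 1, d_2 = (91 - 1^2)/10 = 90/10 = 9, a_2 = floor((9 + 1)/9) = 1.
  m_3 = 9*1 - 1 = 8, d_3 = (91 - 8^2)/9 = 27/9 = 3, a_3 = floor((9 + 8)/3) = 5.
  m_4 = 3*5 - 8 = 7, d_4 = (91 - 7^2)/3 = 42/3 = 14, a_4 = floor((9 + 7)/14) = 1.
  m_5 = 14*1 - 7 = 7, d_5 = (91 - 7^2)/14 = 42/14 = 3, a_5 = floor((9 + 7)/3) = 5.
  m_6 = 3*5 - 7 = 8, d_6 = (91 - 8^2)/3 = 27/3 = 9, a_6 = floor((9 + 8)/9) = 1.
  m_7 = 9*1 - 8 = 1, d_7 = (91 - 1^2)/9 = 90/9 = 10, a_7 = floor((9 + 1)/10) = 1.
  m_8 = 10*1 - 1 = 9, d_8 = (91 - 9^2)/10 = 10/10 = 1, a_8 = floor((9 + 9)/1) = 18.
  m_9 = 1*18 - 9 = 9, d_9 = (91 - 9^2)/1 = 10/1 = 10: (m_9, d_9) = (m_1, d_1) = (9, 10), so from here the quotients repeat a_1, ..., a_8; the period length is 8.
So sqrt(91) = [9; (1, 1, 5, 1, 5, 1, 1, 18)] with period length k = 8.
k is even, so the fundamental solution of x^2 - 91y^2 = 1 is (p_{k-1}, q_{k-1}) = (p_7, q_7); compute convergents through index 7.
Convergents (p_i = a_i*p_{i-1} + p_{i-2}, q_i = a_i*q_{i-1} + q_{i-2} with p_{-2}=0, p_{-1}=1, q_{-2}=1, q_{-1}=0):
  i=0: a_0=9, p_0 = 9*1 + 0 = 9, q_0 = 9*0 + 1 = 1.
  i=1: a_1=1, p_1 = 1*9 + 1 = 10, q_1 = 1*1 + 0 = 1.
  i=2: a_2=1, p_2 = 1*10 + 9 = 19, q_2 = 1*1 + 1 = 2.
  i=3: a_3=5, p_3 = 5*19 + 10 = 105, q_3 = 5*2 + 1 = 11.
  i=4: a_4=1, p_4 = 1*105 + 19 = 124, q_4 = 1*11 + 2 = 13.
  i=5: a_5=5, p_5 = 5*124 + 105 = 725, q_5 = 5*13 + 11 = 76.
  i=6: a_6=1, p_6 = 1*725 + 124 = 849, q_6 = 1*76 + 13 = 89.
  i=7: a_7=1, p_7 = 1*849 + 725 = 1574, q_7 = 1*89 + 76 = 165.
Check: 1574^2 - 91*165^2 = 2477476 - 2477475 = 1, so (x, y) = (1574, 165) solves the equation, and by the theorem it is the least positive solution.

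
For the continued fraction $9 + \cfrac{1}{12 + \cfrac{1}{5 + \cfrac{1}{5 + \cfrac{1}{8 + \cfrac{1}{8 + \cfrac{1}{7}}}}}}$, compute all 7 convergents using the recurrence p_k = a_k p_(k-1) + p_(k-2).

Using the convergent recurrence p_i = a_i*p_{i-1} + p_{i-2}, q_i = a_i*q_{i-1} + q_{i-2} with p_{-2}=0, p_{-1}=1, q_{-2}=1, q_{-1}=0:
  i=0: a_0=9, p_0 = 9*1 + 0 = 9, q_0 = 9*0 + 1 = 1.
  i=1: a_1=12, p_1 = 12*9 + 1 = 109, q_1 = 12*1 + 0 = 12.
  i=2: a_2=5, p_2 = 5*109 + 9 = 554, q_2 = 5*12 + 1 = 61.
  i=3: a_3=5, p_3 = 5*554 + 109 = 2879, q_3 = 5*61 + 12 = 317.
  i=4: a_4=8, p_4 = 8*2879 + 554 = 23586, q_4 = 8*317 + 61 = 2597.
  i=5: a_5=8, p_5 = 8*23586 + 2879 = 191567, q_5 = 8*2597 + 317 = 21093.
  i=6: a_6=7, p_6 = 7*191567 + 23586 = 1364555, q_6 = 7*21093 + 2597 = 150248.

9/1, 109/12, 554/61, 2879/317, 23586/2597, 191567/21093, 1364555/150248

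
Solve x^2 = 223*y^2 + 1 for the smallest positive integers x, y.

First expand sqrt(223) as a continued fraction. With x_i = (sqrt(223) + m_i)/d_i and (m_0, d_0) = (0, 1): a_0 = floor(sqrt(223)) = 14, since 14^2 = 196 <= 223 < 225 = 15^2.
Iterate m_{i+1} = d_i*a_i - m_i, d_{i+1} = (223 - m_{i+1}^2)/d_i, a_{i+1} = floor((a_0 + m_{i+1})/d_{i+1}):
  m_1 = 1*14 - 0 = 14, d_1 = (223 - 14^2)/1 = 27/1 = 27, a_1 = floor((14 + 14)/27) = 1.
  m_2 = 27*1 - 14 = 13, d_2 = (223 - 13^2)/27 = 54/27 = 2, a_2 = floor((14 + 13)/2) = 13.
  m_3 = 2*13 - 13 = 13, d_3 = (223 - 13^2)/2 = 54/2 = 27, a_3 = floor((14 + 13)/27) = 1.
  m_4 = 27*1 - 13 = 14, d_4 = (223 - 14^2)/27 = 27/27 = 1, a_4 = floor((14 + 14)/1) = 28.
  m_5 = 1*28 - 14 = 14, d_5 = (223 - 14^2)/1 = 27/1 = 27: (m_5, d_5) = (m_1, d_1) = (14, 27), so from here the quotients repeat a_1, ..., a_4; the period length is 4.
So sqrt(223) = [14; (1, 13, 1, 28)] with period length k = 4.
k is even, so the fundamental solution of x^2 - 223y^2 = 1 is (p_{k-1}, q_{k-1}) = (p_3, q_3); compute convergents through index 3.
Convergents (p_i = a_i*p_{i-1} + p_{i-2}, q_i = a_i*q_{i-1} + q_{i-2} with p_{-2}=0, p_{-1}=1, q_{-2}=1, q_{-1}=0):
  i=0: a_0=14, p_0 = 14*1 + 0 = 14, q_0 = 14*0 + 1 = 1.
  i=1: a_1=1, p_1 = 1*14 + 1 = 15, q_1 = 1*1 + 0 = 1.
  i=2: a_2=13, p_2 = 13*15 + 14 = 209, q_2 = 13*1 + 1 = 14.
  i=3: a_3=1, p_3 = 1*209 + 15 = 224, q_3 = 1*14 + 1 = 15.
Check: 224^2 - 223*15^2 = 50176 - 50175 = 1, so (x, y) = (224, 15) solves the equation, and by the theorem it is the least positive solution.

(x, y) = (224, 15)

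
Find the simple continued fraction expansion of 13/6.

[2; 6]

Run the Euclidean algorithm on 13 and 6; the successive quotients are the partial quotients a_0, a_1, ... (each step inverts the fractional part left over by the previous one):
  13 = 2*6 + 1, so a_0 = 2.
  6 = 6*1 + 0, so a_1 = 6.
The remainder reaches 0 after 2 divisions, so the expansion has 2 partial quotients, read off in order.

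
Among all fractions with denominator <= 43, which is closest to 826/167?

Expand x = 826/167 as a continued fraction with the Euclidean algorithm:
  826 = 4*167 + 158, so a_0 = 4.
  167 = 1*158 + 9, so a_1 = 1.
  158 = 17*9 + 5, so a_2 = 17.
  9 = 1*5 + 4, so a_3 = 1.
  5 = 1*4 + 1, so a_4 = 1.
  4 = 4*1 + 0, so a_5 = 4.
so x = [4; 1, 17, 1, 1, 4].
Convergents (p_i = a_i*p_{i-1} + p_{i-2}, q_i = a_i*q_{i-1} + q_{i-2} with p_{-2}=0, p_{-1}=1, q_{-2}=1, q_{-1}=0), until the denominator exceeds 43:
  i=0: a_0=4, p_0 = 4*1 + 0 = 4, q_0 = 4*0 + 1 = 1.
  i=1: a_1=1, p_1 = 1*4 + 1 = 5, q_1 = 1*1 + 0 = 1.
  i=2: a_2=17, p_2 = 17*5 + 4 = 89, q_2 = 17*1 + 1 = 18.
  i=3: a_3=1, p_3 = 1*89 + 5 = 94, q_3 = 1*18 + 1 = 19.
  i=4: a_4=1, p_4 = 1*94 + 89 = 183, q_4 = 1*19 + 18 = 37.
  i=5: a_5=4, p_5 = 4*183 + 94 = 826, q_5 = 4*37 + 19 = 167.
q_5 = 167 > 43, so the last convergent with denominator <= 43 is p_4/q_4 = 183/37.
The closest fraction with denominator <= 43 is either p_4/q_4 or the intermediate fraction (k*p_4 + p_3)/(k*q_4 + q_3) with the largest k >= 1 whose denominator stays <= 43; these approach x as k grows, and every other convergent or intermediate fraction in range is farther away.
Largest k: floor((43 - q_3)/q_4) = floor((43 - 19)/37) = 0.
Since k = 0, no intermediate fraction beyond p_4/q_4 has denominator <= 43, so the convergent 183/37 is the closest (its error is |826*37 - 183*167|/(167*37) = 1/6179).

183/37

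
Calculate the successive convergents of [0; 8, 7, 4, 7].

Using the convergent recurrence p_i = a_i*p_{i-1} + p_{i-2}, q_i = a_i*q_{i-1} + q_{i-2} with p_{-2}=0, p_{-1}=1, q_{-2}=1, q_{-1}=0:
  i=0: a_0=0, p_0 = 0*1 + 0 = 0, q_0 = 0*0 + 1 = 1.
  i=1: a_1=8, p_1 = 8*0 + 1 = 1, q_1 = 8*1 + 0 = 8.
  i=2: a_2=7, p_2 = 7*1 + 0 = 7, q_2 = 7*8 + 1 = 57.
  i=3: a_3=4, p_3 = 4*7 + 1 = 29, q_3 = 4*57 + 8 = 236.
  i=4: a_4=7, p_4 = 7*29 + 7 = 210, q_4 = 7*236 + 57 = 1709.

0/1, 1/8, 7/57, 29/236, 210/1709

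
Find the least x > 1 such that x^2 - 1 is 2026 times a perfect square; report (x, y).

First expand sqrt(2026) as a continued fraction. With x_i = (sqrt(2026) + m_i)/d_i and (m_0, d_0) = (0, 1): a_0 = floor(sqrt(2026)) = 45, since 45^2 = 2025 <= 2026 < 2116 = 46^2.
Iterate m_{i+1} = d_i*a_i - m_i, d_{i+1} = (2026 - m_{i+1}^2)/d_i, a_{i+1} = floor((a_0 + m_{i+1})/d_{i+1}):
  m_1 = 1*45 - 0 = 45, d_1 = (2026 - 45^2)/1 = 1/1 = 1, a_1 = floor((45 + 45)/1) = 90.
  m_2 = 1*90 - 45 = 45, d_2 = (2026 - 45^2)/1 = 1/1 = 1: (m_2, d_2) = (m_1, d_1) = (45, 1), so from here the quotient a_1 repeats; the period length is 1.
So sqrt(2026) = [45; (90)] with period length k = 1.
k is odd, so (p_{k-1}, q_{k-1}) only solves x^2 - 2026y^2 = -1 and the fundamental solution of x^2 - 2026y^2 = 1 is (p_{2k-1}, q_{2k-1}) = (p_1, q_1); compute convergents through index 1, running through the period twice.
Convergents (p_i = a_i*p_{i-1} + p_{i-2}, q_i = a_i*q_{i-1} + q_{i-2} with p_{-2}=0, p_{-1}=1, q_{-2}=1, q_{-1}=0):
  i=0: a_0=45, p_0 = 45*1 + 0 = 45, q_0 = 45*0 + 1 = 1.
  i=1: a_1=90, p_1 = 90*45 + 1 = 4051, q_1 = 90*1 + 0 = 90.
Indeed p_0^2 - 2026*q_0^2 = 2025 - 2026 = -1, not +1.
Check: 4051^2 - 2026*90^2 = 16410601 - 16410600 = 1, so (x, y) = (4051, 90) solves the equation, and by the theorem it is the least positive solution.

(x, y) = (4051, 90)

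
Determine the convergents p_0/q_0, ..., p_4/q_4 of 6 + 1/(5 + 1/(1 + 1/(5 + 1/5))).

6/1, 31/5, 37/6, 216/35, 1117/181

Using the convergent recurrence p_i = a_i*p_{i-1} + p_{i-2}, q_i = a_i*q_{i-1} + q_{i-2} with p_{-2}=0, p_{-1}=1, q_{-2}=1, q_{-1}=0:
  i=0: a_0=6, p_0 = 6*1 + 0 = 6, q_0 = 6*0 + 1 = 1.
  i=1: a_1=5, p_1 = 5*6 + 1 = 31, q_1 = 5*1 + 0 = 5.
  i=2: a_2=1, p_2 = 1*31 + 6 = 37, q_2 = 1*5 + 1 = 6.
  i=3: a_3=5, p_3 = 5*37 + 31 = 216, q_3 = 5*6 + 5 = 35.
  i=4: a_4=5, p_4 = 5*216 + 37 = 1117, q_4 = 5*35 + 6 = 181.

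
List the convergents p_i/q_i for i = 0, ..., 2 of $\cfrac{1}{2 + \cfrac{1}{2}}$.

Using the convergent recurrence p_i = a_i*p_{i-1} + p_{i-2}, q_i = a_i*q_{i-1} + q_{i-2} with p_{-2}=0, p_{-1}=1, q_{-2}=1, q_{-1}=0:
  i=0: a_0=0, p_0 = 0*1 + 0 = 0, q_0 = 0*0 + 1 = 1.
  i=1: a_1=2, p_1 = 2*0 + 1 = 1, q_1 = 2*1 + 0 = 2.
  i=2: a_2=2, p_2 = 2*1 + 0 = 2, q_2 = 2*2 + 1 = 5.

0/1, 1/2, 2/5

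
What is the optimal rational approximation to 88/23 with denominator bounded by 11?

23/6

Expand x = 88/23 as a continued fraction with the Euclidean algorithm:
  88 = 3*23 + 19, so a_0 = 3.
  23 = 1*19 + 4, so a_1 = 1.
  19 = 4*4 + 3, so a_2 = 4.
  4 = 1*3 + 1, so a_3 = 1.
  3 = 3*1 + 0, so a_4 = 3.
so x = [3; 1, 4, 1, 3].
Convergents (p_i = a_i*p_{i-1} + p_{i-2}, q_i = a_i*q_{i-1} + q_{i-2} with p_{-2}=0, p_{-1}=1, q_{-2}=1, q_{-1}=0), until the denominator exceeds 11:
  i=0: a_0=3, p_0 = 3*1 + 0 = 3, q_0 = 3*0 + 1 = 1.
  i=1: a_1=1, p_1 = 1*3 + 1 = 4, q_1 = 1*1 + 0 = 1.
  i=2: a_2=4, p_2 = 4*4 + 3 = 19, q_2 = 4*1 + 1 = 5.
  i=3: a_3=1, p_3 = 1*19 + 4 = 23, q_3 = 1*5 + 1 = 6.
  i=4: a_4=3, p_4 = 3*23 + 19 = 88, q_4 = 3*6 + 5 = 23.
q_4 = 23 > 11, so the last convergent with denominator <= 11 is p_3/q_3 = 23/6.
The closest fraction with denominator <= 11 is either p_3/q_3 or the intermediate fraction (k*p_3 + p_2)/(k*q_3 + q_2) with the largest k >= 1 whose denominator stays <= 11; these approach x as k grows, and every other convergent or intermediate fraction in range is farther away.
Largest k: floor((11 - q_2)/q_3) = floor((11 - 5)/6) = 1.
That gives (1*23 + 19)/(1*6 + 5) = 42/11.
Compare the errors: |x - 23/6| = |88*6 - 23*23|/(23*6) = 1/138, and |x - 42/11| = |88*11 - 42*23|/(23*11) = 2/253.
Cross-multiplying, 1*253 = 253 < 276 = 2*138, so 1/138 is smaller: the convergent 23/6 is closer to x than 42/11.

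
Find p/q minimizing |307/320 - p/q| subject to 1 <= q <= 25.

24/25

Expand x = 307/320 as a continued fraction with the Euclidean algorithm:
  307 = 0*320 + 307, so a_0 = 0.
  320 = 1*307 + 13, so a_1 = 1.
  307 = 23*13 + 8, so a_2 = 23.
  13 = 1*8 + 5, so a_3 = 1.
  8 = 1*5 + 3, so a_4 = 1.
  5 = 1*3 + 2, so a_5 = 1.
  3 = 1*2 + 1, so a_6 = 1.
  2 = 2*1 + 0, so a_7 = 2.
so x = [0; 1, 23, 1, 1, 1, 1, 2].
Convergents (p_i = a_i*p_{i-1} + p_{i-2}, q_i = a_i*q_{i-1} + q_{i-2} with p_{-2}=0, p_{-1}=1, q_{-2}=1, q_{-1}=0), until the denominator exceeds 25:
  i=0: a_0=0, p_0 = 0*1 + 0 = 0, q_0 = 0*0 + 1 = 1.
  i=1: a_1=1, p_1 = 1*0 + 1 = 1, q_1 = 1*1 + 0 = 1.
  i=2: a_2=23, p_2 = 23*1 + 0 = 23, q_2 = 23*1 + 1 = 24.
  i=3: a_3=1, p_3 = 1*23 + 1 = 24, q_3 = 1*24 + 1 = 25.
  i=4: a_4=1, p_4 = 1*24 + 23 = 47, q_4 = 1*25 + 24 = 49.
q_4 = 49 > 25, so the last convergent with denominator <= 25 is p_3/q_3 = 24/25.
The closest fraction with denominator <= 25 is either p_3/q_3 or the intermediate fraction (k*p_3 + p_2)/(k*q_3 + q_2) with the largest k >= 1 whose denominator stays <= 25; these approach x as k grows, and every other convergent or intermediate fraction in range is farther away.
Largest k: floor((25 - q_2)/q_3) = floor((25 - 24)/25) = 0.
Since k = 0, no intermediate fraction beyond p_3/q_3 has denominator <= 25, so the convergent 24/25 is the closest (its error is |307*25 - 24*320|/(320*25) = 5/8000).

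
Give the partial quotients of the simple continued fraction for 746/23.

[32; 2, 3, 3]

Run the Euclidean algorithm on 746 and 23; the successive quotients are the partial quotients a_0, a_1, ... (each step inverts the fractional part left over by the previous one):
  746 = 32*23 + 10, so a_0 = 32.
  23 = 2*10 + 3, so a_1 = 2.
  10 = 3*3 + 1, so a_2 = 3.
  3 = 3*1 + 0, so a_3 = 3.
The remainder reaches 0 after 4 divisions, so the expansion has 4 partial quotients, read off in order.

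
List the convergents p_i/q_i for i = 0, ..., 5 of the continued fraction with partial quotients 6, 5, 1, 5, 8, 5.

Using the convergent recurrence p_i = a_i*p_{i-1} + p_{i-2}, q_i = a_i*q_{i-1} + q_{i-2} with p_{-2}=0, p_{-1}=1, q_{-2}=1, q_{-1}=0:
  i=0: a_0=6, p_0 = 6*1 + 0 = 6, q_0 = 6*0 + 1 = 1.
  i=1: a_1=5, p_1 = 5*6 + 1 = 31, q_1 = 5*1 + 0 = 5.
  i=2: a_2=1, p_2 = 1*31 + 6 = 37, q_2 = 1*5 + 1 = 6.
  i=3: a_3=5, p_3 = 5*37 + 31 = 216, q_3 = 5*6 + 5 = 35.
  i=4: a_4=8, p_4 = 8*216 + 37 = 1765, q_4 = 8*35 + 6 = 286.
  i=5: a_5=5, p_5 = 5*1765 + 216 = 9041, q_5 = 5*286 + 35 = 1465.

6/1, 31/5, 37/6, 216/35, 1765/286, 9041/1465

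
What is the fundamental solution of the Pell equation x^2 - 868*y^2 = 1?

First expand sqrt(868) as a continued fraction. With x_i = (sqrt(868) + m_i)/d_i and (m_0, d_0) = (0, 1): a_0 = floor(sqrt(868)) = 29, since 29^2 = 841 <= 868 < 900 = 30^2.
Iterate m_{i+1} = d_i*a_i - m_i, d_{i+1} = (868 - m_{i+1}^2)/d_i, a_{i+1} = floor((a_0 + m_{i+1})/d_{i+1}):
  m_1 = 1*29 - 0 = 29, d_1 = (868 - 29^2)/1 = 27/1 = 27, a_1 = floor((29 + 29)/27) = 2.
  m_2 = 27*2 - 29 = 25, d_2 = (868 - 25^2)/27 = 243/27 = 9, a_2 = floor((29 + 25)/9) = 6.
  m_3 = 9*6 - 25 = 29, d_3 = (868 - 29^2)/9 = 27/9 = 3, a_3 = floor((29 + 29)/3) = 19.
  m_4 = 3*19 - 29 = 28, d_4 = (868 - 28^2)/3 = 84/3 = 28, a_4 = floor((29 + 28)/28) = 2.
  m_5 = 28*2 - 28 = 28, d_5 = (868 - 28^2)/28 = 84/28 = 3, a_5 = floor((29 + 28)/3) = 19.
  m_6 = 3*19 - 28 = 29, d_6 = (868 - 29^2)/3 = 27/3 = 9, a_6 = floor((29 + 29)/9) = 6.
  m_7 = 9*6 - 29 = 25, d_7 = (868 - 25^2)/9 = 243/9 = 27, a_7 = floor((29 + 25)/27) = 2.
  m_8 = 27*2 - 25 = 29, d_8 = (868 - 29^2)/27 = 27/27 = 1, a_8 = floor((29 + 29)/1) = 58.
  m_9 = 1*58 - 29 = 29, d_9 = (868 - 29^2)/1 = 27/1 = 27: (m_9, d_9) = (m_1, d_1) = (29, 27), so from here the quotients repeat a_1, ..., a_8; the period length is 8.
So sqrt(868) = [29; (2, 6, 19, 2, 19, 6, 2, 58)] with period length k = 8.
k is even, so the fundamental solution of x^2 - 868y^2 = 1 is (p_{k-1}, q_{k-1}) = (p_7, q_7); compute convergents through index 7.
Convergents (p_i = a_i*p_{i-1} + p_{i-2}, q_i = a_i*q_{i-1} + q_{i-2} with p_{-2}=0, p_{-1}=1, q_{-2}=1, q_{-1}=0):
  i=0: a_0=29, p_0 = 29*1 + 0 = 29, q_0 = 29*0 + 1 = 1.
  i=1: a_1=2, p_1 = 2*29 + 1 = 59, q_1 = 2*1 + 0 = 2.
  i=2: a_2=6, p_2 = 6*59 + 29 = 383, q_2 = 6*2 + 1 = 13.
  i=3: a_3=19, p_3 = 19*383 + 59 = 7336, q_3 = 19*13 + 2 = 249.
  i=4: a_4=2, p_4 = 2*7336 + 383 = 15055, q_4 = 2*249 + 13 = 511.
  i=5: a_5=19, p_5 = 19*15055 + 7336 = 293381, q_5 = 19*511 + 249 = 9958.
  i=6: a_6=6, p_6 = 6*293381 + 15055 = 1775341, q_6 = 6*9958 + 511 = 60259.
  i=7: a_7=2, p_7 = 2*1775341 + 293381 = 3844063, q_7 = 2*60259 + 9958 = 130476.
Check: 3844063^2 - 868*130476^2 = 14776820347969 - 14776820347968 = 1, so (x, y) = (3844063, 130476) solves the equation, and by the theorem it is the least positive solution.

(x, y) = (3844063, 130476)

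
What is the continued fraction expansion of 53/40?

Run the Euclidean algorithm on 53 and 40; the successive quotients are the partial quotients a_0, a_1, ... (each step inverts the fractional part left over by the previous one):
  53 = 1*40 + 13, so a_0 = 1.
  40 = 3*13 + 1, so a_1 = 3.
  13 = 13*1 + 0, so a_2 = 13.
The remainder reaches 0 after 3 divisions, so the expansion has 3 partial quotients, read off in order.

[1; 3, 13]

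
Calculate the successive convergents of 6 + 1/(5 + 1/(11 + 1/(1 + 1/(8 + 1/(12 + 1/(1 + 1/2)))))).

6/1, 31/5, 347/56, 378/61, 3371/544, 40830/6589, 44201/7133, 129232/20855

Using the convergent recurrence p_i = a_i*p_{i-1} + p_{i-2}, q_i = a_i*q_{i-1} + q_{i-2} with p_{-2}=0, p_{-1}=1, q_{-2}=1, q_{-1}=0:
  i=0: a_0=6, p_0 = 6*1 + 0 = 6, q_0 = 6*0 + 1 = 1.
  i=1: a_1=5, p_1 = 5*6 + 1 = 31, q_1 = 5*1 + 0 = 5.
  i=2: a_2=11, p_2 = 11*31 + 6 = 347, q_2 = 11*5 + 1 = 56.
  i=3: a_3=1, p_3 = 1*347 + 31 = 378, q_3 = 1*56 + 5 = 61.
  i=4: a_4=8, p_4 = 8*378 + 347 = 3371, q_4 = 8*61 + 56 = 544.
  i=5: a_5=12, p_5 = 12*3371 + 378 = 40830, q_5 = 12*544 + 61 = 6589.
  i=6: a_6=1, p_6 = 1*40830 + 3371 = 44201, q_6 = 1*6589 + 544 = 7133.
  i=7: a_7=2, p_7 = 2*44201 + 40830 = 129232, q_7 = 2*7133 + 6589 = 20855.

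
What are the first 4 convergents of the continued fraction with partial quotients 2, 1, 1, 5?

Using the convergent recurrence p_i = a_i*p_{i-1} + p_{i-2}, q_i = a_i*q_{i-1} + q_{i-2} with p_{-2}=0, p_{-1}=1, q_{-2}=1, q_{-1}=0:
  i=0: a_0=2, p_0 = 2*1 + 0 = 2, q_0 = 2*0 + 1 = 1.
  i=1: a_1=1, p_1 = 1*2 + 1 = 3, q_1 = 1*1 + 0 = 1.
  i=2: a_2=1, p_2 = 1*3 + 2 = 5, q_2 = 1*1 + 1 = 2.
  i=3: a_3=5, p_3 = 5*5 + 3 = 28, q_3 = 5*2 + 1 = 11.

2/1, 3/1, 5/2, 28/11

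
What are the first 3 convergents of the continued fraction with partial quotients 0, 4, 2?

Using the convergent recurrence p_i = a_i*p_{i-1} + p_{i-2}, q_i = a_i*q_{i-1} + q_{i-2} with p_{-2}=0, p_{-1}=1, q_{-2}=1, q_{-1}=0:
  i=0: a_0=0, p_0 = 0*1 + 0 = 0, q_0 = 0*0 + 1 = 1.
  i=1: a_1=4, p_1 = 4*0 + 1 = 1, q_1 = 4*1 + 0 = 4.
  i=2: a_2=2, p_2 = 2*1 + 0 = 2, q_2 = 2*4 + 1 = 9.

0/1, 1/4, 2/9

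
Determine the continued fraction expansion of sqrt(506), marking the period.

[22; (2, 44)]

Write x_i = (sqrt(506) + m_i)/d_i with (m_0, d_0) = (0, 1). a_0 = floor(sqrt(506)) = 22, since 22^2 = 484 <= 506 < 529 = 23^2.
Iterate m_{i+1} = d_i*a_i - m_i, d_{i+1} = (506 - m_{i+1}^2)/d_i, a_{i+1} = floor((a_0 + m_{i+1})/d_{i+1}):
  m_1 = 1*22 - 0 = 22, d_1 = (506 - 22^2)/1 = 22/1 = 22, a_1 = floor((22 + 22)/22) = 2.
  m_2 = 22*2 - 22 = 22, d_2 = (506 - 22^2)/22 = 22/22 = 1, a_2 = floor((22 + 22)/1) = 44.
  m_3 = 1*44 - 22 = 22, d_3 = (506 - 22^2)/1 = 22/1 = 22: (m_3, d_3) = (m_1, d_1) = (22, 22), so from here the quotients repeat a_1, a_2; the period length is 2.
Hence the expansion of sqrt(506) is a_0 = 22 followed by the repeating block 2, 44 (period 2).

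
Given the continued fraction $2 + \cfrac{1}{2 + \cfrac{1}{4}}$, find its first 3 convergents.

2/1, 5/2, 22/9

Using the convergent recurrence p_i = a_i*p_{i-1} + p_{i-2}, q_i = a_i*q_{i-1} + q_{i-2} with p_{-2}=0, p_{-1}=1, q_{-2}=1, q_{-1}=0:
  i=0: a_0=2, p_0 = 2*1 + 0 = 2, q_0 = 2*0 + 1 = 1.
  i=1: a_1=2, p_1 = 2*2 + 1 = 5, q_1 = 2*1 + 0 = 2.
  i=2: a_2=4, p_2 = 4*5 + 2 = 22, q_2 = 4*2 + 1 = 9.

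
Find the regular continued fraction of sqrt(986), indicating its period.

Write x_i = (sqrt(986) + m_i)/d_i with (m_0, d_0) = (0, 1). a_0 = floor(sqrt(986)) = 31, since 31^2 = 961 <= 986 < 1024 = 32^2.
Iterate m_{i+1} = d_i*a_i - m_i, d_{i+1} = (986 - m_{i+1}^2)/d_i, a_{i+1} = floor((a_0 + m_{i+1})/d_{i+1}):
  m_1 = 1*31 - 0 = 31, d_1 = (986 - 31^2)/1 = 25/1 = 25, a_1 = floor((31 + 31)/25) = 2.
  m_2 = 25*2 - 31 = 19, d_2 = (986 - 19^2)/25 = 625/25 = 25, a_2 = floor((31 + 19)/25) = 2.
  m_3 = 25*2 - 19 = 31, d_3 = (986 - 31^2)/25 = 25/25 = 1, a_3 = floor((31 + 31)/1) = 62.
  m_4 = 1*62 - 31 = 31, d_4 = (986 - 31^2)/1 = 25/1 = 25: (m_4, d_4) = (m_1, d_1) = (31, 25), so from here the quotients repeat a_1, ..., a_3; the period length is 3.
Hence the expansion of sqrt(986) is a_0 = 31 followed by the repeating block 2, 2, 62 (period 3).

[31; (2, 2, 62)]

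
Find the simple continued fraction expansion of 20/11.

[1; 1, 4, 2]

Run the Euclidean algorithm on 20 and 11; the successive quotients are the partial quotients a_0, a_1, ... (each step inverts the fractional part left over by the previous one):
  20 = 1*11 + 9, so a_0 = 1.
  11 = 1*9 + 2, so a_1 = 1.
  9 = 4*2 + 1, so a_2 = 4.
  2 = 2*1 + 0, so a_3 = 2.
The remainder reaches 0 after 4 divisions, so the expansion has 4 partial quotients, read off in order.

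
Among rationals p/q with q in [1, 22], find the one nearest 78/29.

43/16

Expand x = 78/29 as a continued fraction with the Euclidean algorithm:
  78 = 2*29 + 20, so a_0 = 2.
  29 = 1*20 + 9, so a_1 = 1.
  20 = 2*9 + 2, so a_2 = 2.
  9 = 4*2 + 1, so a_3 = 4.
  2 = 2*1 + 0, so a_4 = 2.
so x = [2; 1, 2, 4, 2].
Convergents (p_i = a_i*p_{i-1} + p_{i-2}, q_i = a_i*q_{i-1} + q_{i-2} with p_{-2}=0, p_{-1}=1, q_{-2}=1, q_{-1}=0), until the denominator exceeds 22:
  i=0: a_0=2, p_0 = 2*1 + 0 = 2, q_0 = 2*0 + 1 = 1.
  i=1: a_1=1, p_1 = 1*2 + 1 = 3, q_1 = 1*1 + 0 = 1.
  i=2: a_2=2, p_2 = 2*3 + 2 = 8, q_2 = 2*1 + 1 = 3.
  i=3: a_3=4, p_3 = 4*8 + 3 = 35, q_3 = 4*3 + 1 = 13.
  i=4: a_4=2, p_4 = 2*35 + 8 = 78, q_4 = 2*13 + 3 = 29.
q_4 = 29 > 22, so the last convergent with denominator <= 22 is p_3/q_3 = 35/13.
The closest fraction with denominator <= 22 is either p_3/q_3 or the intermediate fraction (k*p_3 + p_2)/(k*q_3 + q_2) with the largest k >= 1 whose denominator stays <= 22; these approach x as k grows, and every other convergent or intermediate fraction in range is farther away.
Largest k: floor((22 - q_2)/q_3) = floor((22 - 3)/13) = 1.
That gives (1*35 + 8)/(1*13 + 3) = 43/16.
Compare the errors: |x - 35/13| = |78*13 - 35*29|/(29*13) = 1/377, and |x - 43/16| = |78*16 - 43*29|/(29*16) = 1/464.
Cross-multiplying, 1*377 = 377 < 464 = 1*464, so 1/464 is smaller: the intermediate fraction 43/16 is closer to x than 35/13.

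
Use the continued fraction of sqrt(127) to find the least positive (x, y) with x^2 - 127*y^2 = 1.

First expand sqrt(127) as a continued fraction. With x_i = (sqrt(127) + m_i)/d_i and (m_0, d_0) = (0, 1): a_0 = floor(sqrt(127)) = 11, since 11^2 = 121 <= 127 < 144 = 12^2.
Iterate m_{i+1} = d_i*a_i - m_i, d_{i+1} = (127 - m_{i+1}^2)/d_i, a_{i+1} = floor((a_0 + m_{i+1})/d_{i+1}):
  m_1 = 1*11 - 0 = 11, d_1 = (127 - 11^2)/1 = 6/1 = 6, a_1 = floor((11 + 11)/6) = 3.
  m_2 = 6*3 - 11 = 7, d_2 = (127 - 7^2)/6 = 78/6 = 13, a_2 = floor((11 + 7)/13) = 1.
  m_3 = 13*1 - 7 = 6, d_3 = (127 - 6^2)/13 = 91/13 = 7, a_3 = floor((11 + 6)/7) = 2.
  m_4 = 7*2 - 6 = 8, d_4 = (127 - 8^2)/7 = 63/7 = 9, a_4 = floor((11 + 8)/9) = 2.
  m_5 = 9*2 - 8 = 10, d_5 = (127 - 10^2)/9 = 27/9 = 3, a_5 = floor((11 + 10)/3) = 7.
  m_6 = 3*7 - 10 = 11, d_6 = (127 - 11^2)/3 = 6/3 = 2, a_6 = floor((11 + 11)/2) = 11.
  m_7 = 2*11 - 11 = 11, d_7 = (127 - 11^2)/2 = 6/2 = 3, a_7 = floor((11 + 11)/3) = 7.
  m_8 = 3*7 - 11 = 10, d_8 = (127 - 10^2)/3 = 27/3 = 9, a_8 = floor((11 + 10)/9) = 2.
  m_9 = 9*2 - 10 = 8, d_9 = (127 - 8^2)/9 = 63/9 = 7, a_9 = floor((11 + 8)/7) = 2.
  m_10 = 7*2 - 8 = 6, d_10 = (127 - 6^2)/7 = 91/7 = 13, a_10 = floor((11 + 6)/13) = 1.
  m_11 = 13*1 - 6 = 7, d_11 = (127 - 7^2)/13 = 78/13 = 6, a_11 = floor((11 + 7)/6) = 3.
  m_12 = 6*3 - 7 = 11, d_12 = (127 - 11^2)/6 = 6/6 = 1, a_12 = floor((11 + 11)/1) = 22.
  m_13 = 1*22 - 11 = 11, d_13 = (127 - 11^2)/1 = 6/1 = 6: (m_13, d_13) = (m_1, d_1) = (11, 6), so from here the quotients repeat a_1, ..., a_12; the period length is 12.
So sqrt(127) = [11; (3, 1, 2, 2, 7, 11, 7, 2, 2, 1, 3, 22)] with period length k = 12.
k is even, so the fundamental solution of x^2 - 127y^2 = 1 is (p_{k-1}, q_{k-1}) = (p_11, q_11); compute convergents through index 11.
Convergents (p_i = a_i*p_{i-1} + p_{i-2}, q_i = a_i*q_{i-1} + q_{i-2} with p_{-2}=0, p_{-1}=1, q_{-2}=1, q_{-1}=0):
  i=0: a_0=11, p_0 = 11*1 + 0 = 11, q_0 = 11*0 + 1 = 1.
  i=1: a_1=3, p_1 = 3*11 + 1 = 34, q_1 = 3*1 + 0 = 3.
  i=2: a_2=1, p_2 = 1*34 + 11 = 45, q_2 = 1*3 + 1 = 4.
  i=3: a_3=2, p_3 = 2*45 + 34 = 124, q_3 = 2*4 + 3 = 11.
  i=4: a_4=2, p_4 = 2*124 + 45 = 293, q_4 = 2*11 + 4 = 26.
  i=5: a_5=7, p_5 = 7*293 + 124 = 2175, q_5 = 7*26 + 11 = 193.
  i=6: a_6=11, p_6 = 11*2175 + 293 = 24218, q_6 = 11*193 + 26 = 2149.
  i=7: a_7=7, p_7 = 7*24218 + 2175 = 171701, q_7 = 7*2149 + 193 = 15236.
  i=8: a_8=2, p_8 = 2*171701 + 24218 = 367620, q_8 = 2*15236 + 2149 = 32621.
  i=9: a_9=2, p_9 = 2*367620 + 171701 = 906941, q_9 = 2*32621 + 15236 = 80478.
  i=10: a_10=1, p_10 = 1*906941 + 367620 = 1274561, q_10 = 1*80478 + 32621 = 113099.
  i=11: a_11=3, p_11 = 3*1274561 + 906941 = 4730624, q_11 = 3*113099 + 80478 = 419775.
Check: 4730624^2 - 127*419775^2 = 22378803429376 - 22378803429375 = 1, so (x, y) = (4730624, 419775) solves the equation, and by the theorem it is the least positive solution.

(x, y) = (4730624, 419775)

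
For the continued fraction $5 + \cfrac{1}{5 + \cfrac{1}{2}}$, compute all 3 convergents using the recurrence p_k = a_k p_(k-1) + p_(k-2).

5/1, 26/5, 57/11

Using the convergent recurrence p_i = a_i*p_{i-1} + p_{i-2}, q_i = a_i*q_{i-1} + q_{i-2} with p_{-2}=0, p_{-1}=1, q_{-2}=1, q_{-1}=0:
  i=0: a_0=5, p_0 = 5*1 + 0 = 5, q_0 = 5*0 + 1 = 1.
  i=1: a_1=5, p_1 = 5*5 + 1 = 26, q_1 = 5*1 + 0 = 5.
  i=2: a_2=2, p_2 = 2*26 + 5 = 57, q_2 = 2*5 + 1 = 11.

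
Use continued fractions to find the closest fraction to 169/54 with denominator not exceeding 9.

Expand x = 169/54 as a continued fraction with the Euclidean algorithm:
  169 = 3*54 + 7, so a_0 = 3.
  54 = 7*7 + 5, so a_1 = 7.
  7 = 1*5 + 2, so a_2 = 1.
  5 = 2*2 + 1, so a_3 = 2.
  2 = 2*1 + 0, so a_4 = 2.
so x = [3; 7, 1, 2, 2].
Convergents (p_i = a_i*p_{i-1} + p_{i-2}, q_i = a_i*q_{i-1} + q_{i-2} with p_{-2}=0, p_{-1}=1, q_{-2}=1, q_{-1}=0), until the denominator exceeds 9:
  i=0: a_0=3, p_0 = 3*1 + 0 = 3, q_0 = 3*0 + 1 = 1.
  i=1: a_1=7, p_1 = 7*3 + 1 = 22, q_1 = 7*1 + 0 = 7.
  i=2: a_2=1, p_2 = 1*22 + 3 = 25, q_2 = 1*7 + 1 = 8.
  i=3: a_3=2, p_3 = 2*25 + 22 = 72, q_3 = 2*8 + 7 = 23.
q_3 = 23 > 9, so the last convergent with denominator <= 9 is p_2/q_2 = 25/8.
The closest fraction with denominator <= 9 is either p_2/q_2 or the intermediate fraction (k*p_2 + p_1)/(k*q_2 + q_1) with the largest k >= 1 whose denominator stays <= 9; these approach x as k grows, and every other convergent or intermediate fraction in range is farther away.
Largest k: floor((9 - q_1)/q_2) = floor((9 - 7)/8) = 0.
Since k = 0, no intermediate fraction beyond p_2/q_2 has denominator <= 9, so the convergent 25/8 is the closest (its error is |169*8 - 25*54|/(54*8) = 2/432).

25/8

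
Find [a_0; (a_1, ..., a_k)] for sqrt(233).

[15; (3, 1, 3, 1, 1, 1, 1, 3, 1, 3, 30)]

Write x_i = (sqrt(233) + m_i)/d_i with (m_0, d_0) = (0, 1). a_0 = floor(sqrt(233)) = 15, since 15^2 = 225 <= 233 < 256 = 16^2.
Iterate m_{i+1} = d_i*a_i - m_i, d_{i+1} = (233 - m_{i+1}^2)/d_i, a_{i+1} = floor((a_0 + m_{i+1})/d_{i+1}):
  m_1 = 1*15 - 0 = 15, d_1 = (233 - 15^2)/1 = 8/1 = 8, a_1 = floor((15 + 15)/8) = 3.
  m_2 = 8*3 - 15 = 9, d_2 = (233 - 9^2)/8 = 152/8 = 19, a_2 = floor((15 + 9)/19) = 1.
  m_3 = 19*1 - 9 = 10, d_3 = (233 - 10^2)/19 = 133/19 = 7, a_3 = floor((15 + 10)/7) = 3.
  m_4 = 7*3 - 10 = 11, d_4 = (233 - 11^2)/7 = 112/7 = 16, a_4 = floor((15 + 11)/16) = 1.
  m_5 = 16*1 - 11 = 5, d_5 = (233 - 5^2)/16 = 208/16 = 13, a_5 = floor((15 + 5)/13) = 1.
  m_6 = 13*1 - 5 = 8, d_6 = (233 - 8^2)/13 = 169/13 = 13, a_6 = floor((15 + 8)/13) = 1.
  m_7 = 13*1 - 8 = 5, d_7 = (233 - 5^2)/13 = 208/13 = 16, a_7 = floor((15 + 5)/16) = 1.
  m_8 = 16*1 - 5 = 11, d_8 = (233 - 11^2)/16 = 112/16 = 7, a_8 = floor((15 + 11)/7) = 3.
  m_9 = 7*3 - 11 = 10, d_9 = (233 - 10^2)/7 = 133/7 = 19, a_9 = floor((15 + 10)/19) = 1.
  m_10 = 19*1 - 10 = 9, d_10 = (233 - 9^2)/19 = 152/19 = 8, a_10 = floor((15 + 9)/8) = 3.
  m_11 = 8*3 - 9 = 15, d_11 = (233 - 15^2)/8 = 8/8 = 1, a_11 = floor((15 + 15)/1) = 30.
  m_12 = 1*30 - 15 = 15, d_12 = (233 - 15^2)/1 = 8/1 = 8: (m_12, d_12) = (m_1, d_1) = (15, 8), so from here the quotients repeat a_1, ..., a_11; the period length is 11.
Hence the expansion of sqrt(233) is a_0 = 15 followed by the repeating block 3, 1, 3, 1, 1, 1, 1, 3, 1, 3, 30 (period 11).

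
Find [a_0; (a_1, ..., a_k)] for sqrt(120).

Write x_i = (sqrt(120) + m_i)/d_i with (m_0, d_0) = (0, 1). a_0 = floor(sqrt(120)) = 10, since 10^2 = 100 <= 120 < 121 = 11^2.
Iterate m_{i+1} = d_i*a_i - m_i, d_{i+1} = (120 - m_{i+1}^2)/d_i, a_{i+1} = floor((a_0 + m_{i+1})/d_{i+1}):
  m_1 = 1*10 - 0 = 10, d_1 = (120 - 10^2)/1 = 20/1 = 20, a_1 = floor((10 + 10)/20) = 1.
  m_2 = 20*1 - 10 = 10, d_2 = (120 - 10^2)/20 = 20/20 = 1, a_2 = floor((10 + 10)/1) = 20.
  m_3 = 1*20 - 10 = 10, d_3 = (120 - 10^2)/1 = 20/1 = 20: (m_3, d_3) = (m_1, d_1) = (10, 20), so from here the quotients repeat a_1, a_2; the period length is 2.
Hence the expansion of sqrt(120) is a_0 = 10 followed by the repeating block 1, 20 (period 2).

[10; (1, 20)]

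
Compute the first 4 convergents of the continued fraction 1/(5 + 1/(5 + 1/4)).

0/1, 1/5, 5/26, 21/109

Using the convergent recurrence p_i = a_i*p_{i-1} + p_{i-2}, q_i = a_i*q_{i-1} + q_{i-2} with p_{-2}=0, p_{-1}=1, q_{-2}=1, q_{-1}=0:
  i=0: a_0=0, p_0 = 0*1 + 0 = 0, q_0 = 0*0 + 1 = 1.
  i=1: a_1=5, p_1 = 5*0 + 1 = 1, q_1 = 5*1 + 0 = 5.
  i=2: a_2=5, p_2 = 5*1 + 0 = 5, q_2 = 5*5 + 1 = 26.
  i=3: a_3=4, p_3 = 4*5 + 1 = 21, q_3 = 4*26 + 5 = 109.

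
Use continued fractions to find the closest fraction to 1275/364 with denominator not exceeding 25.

Expand x = 1275/364 as a continued fraction with the Euclidean algorithm:
  1275 = 3*364 + 183, so a_0 = 3.
  364 = 1*183 + 181, so a_1 = 1.
  183 = 1*181 + 2, so a_2 = 1.
  181 = 90*2 + 1, so a_3 = 90.
  2 = 2*1 + 0, so a_4 = 2.
so x = [3; 1, 1, 90, 2].
Convergents (p_i = a_i*p_{i-1} + p_{i-2}, q_i = a_i*q_{i-1} + q_{i-2} with p_{-2}=0, p_{-1}=1, q_{-2}=1, q_{-1}=0), until the denominator exceeds 25:
  i=0: a_0=3, p_0 = 3*1 + 0 = 3, q_0 = 3*0 + 1 = 1.
  i=1: a_1=1, p_1 = 1*3 + 1 = 4, q_1 = 1*1 + 0 = 1.
  i=2: a_2=1, p_2 = 1*4 + 3 = 7, q_2 = 1*1 + 1 = 2.
  i=3: a_3=90, p_3 = 90*7 + 4 = 634, q_3 = 90*2 + 1 = 181.
q_3 = 181 > 25, so the last convergent with denominator <= 25 is p_2/q_2 = 7/2.
The closest fraction with denominator <= 25 is either p_2/q_2 or the intermediate fraction (k*p_2 + p_1)/(k*q_2 + q_1) with the largest k >= 1 whose denominator stays <= 25; these approach x as k grows, and every other convergent or intermediate fraction in range is farther away.
Largest k: floor((25 - q_1)/q_2) = floor((25 - 1)/2) = 12.
That gives (12*7 + 4)/(12*2 + 1) = 88/25.
Compare the errors: |x - 7/2| = |1275*2 - 7*364|/(364*2) = 2/728, and |x - 88/25| = |1275*25 - 88*364|/(364*25) = 157/9100.
Cross-multiplying, 2*9100 = 18200 < 114296 = 157*728, so 2/728 is smaller: the convergent 7/2 is closer to x than 88/25.

7/2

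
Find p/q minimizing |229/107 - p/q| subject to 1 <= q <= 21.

15/7

Expand x = 229/107 as a continued fraction with the Euclidean algorithm:
  229 = 2*107 + 15, so a_0 = 2.
  107 = 7*15 + 2, so a_1 = 7.
  15 = 7*2 + 1, so a_2 = 7.
  2 = 2*1 + 0, so a_3 = 2.
so x = [2; 7, 7, 2].
Convergents (p_i = a_i*p_{i-1} + p_{i-2}, q_i = a_i*q_{i-1} + q_{i-2} with p_{-2}=0, p_{-1}=1, q_{-2}=1, q_{-1}=0), until the denominator exceeds 21:
  i=0: a_0=2, p_0 = 2*1 + 0 = 2, q_0 = 2*0 + 1 = 1.
  i=1: a_1=7, p_1 = 7*2 + 1 = 15, q_1 = 7*1 + 0 = 7.
  i=2: a_2=7, p_2 = 7*15 + 2 = 107, q_2 = 7*7 + 1 = 50.
q_2 = 50 > 21, so the last convergent with denominator <= 21 is p_1/q_1 = 15/7.
The closest fraction with denominator <= 21 is either p_1/q_1 or the intermediate fraction (k*p_1 + p_0)/(k*q_1 + q_0) with the largest k >= 1 whose denominator stays <= 21; these approach x as k grows, and every other convergent or intermediate fraction in range is farther away.
Largest k: floor((21 - q_0)/q_1) = floor((21 - 1)/7) = 2.
That gives (2*15 + 2)/(2*7 + 1) = 32/15.
Compare the errors: |x - 15/7| = |229*7 - 15*107|/(107*7) = 2/749, and |x - 32/15| = |229*15 - 32*107|/(107*15) = 11/1605.
Cross-multiplying, 2*1605 = 3210 < 8239 = 11*749, so 2/749 is smaller: the convergent 15/7 is closer to x than 32/15.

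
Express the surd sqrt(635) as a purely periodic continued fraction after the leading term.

[25; (5, 50)]

Write x_i = (sqrt(635) + m_i)/d_i with (m_0, d_0) = (0, 1). a_0 = floor(sqrt(635)) = 25, since 25^2 = 625 <= 635 < 676 = 26^2.
Iterate m_{i+1} = d_i*a_i - m_i, d_{i+1} = (635 - m_{i+1}^2)/d_i, a_{i+1} = floor((a_0 + m_{i+1})/d_{i+1}):
  m_1 = 1*25 - 0 = 25, d_1 = (635 - 25^2)/1 = 10/1 = 10, a_1 = floor((25 + 25)/10) = 5.
  m_2 = 10*5 - 25 = 25, d_2 = (635 - 25^2)/10 = 10/10 = 1, a_2 = floor((25 + 25)/1) = 50.
  m_3 = 1*50 - 25 = 25, d_3 = (635 - 25^2)/1 = 10/1 = 10: (m_3, d_3) = (m_1, d_1) = (25, 10), so from here the quotients repeat a_1, a_2; the period length is 2.
Hence the expansion of sqrt(635) is a_0 = 25 followed by the repeating block 5, 50 (period 2).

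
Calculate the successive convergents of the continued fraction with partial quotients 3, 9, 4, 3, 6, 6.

3/1, 28/9, 115/37, 373/120, 2353/757, 14491/4662

Using the convergent recurrence p_i = a_i*p_{i-1} + p_{i-2}, q_i = a_i*q_{i-1} + q_{i-2} with p_{-2}=0, p_{-1}=1, q_{-2}=1, q_{-1}=0:
  i=0: a_0=3, p_0 = 3*1 + 0 = 3, q_0 = 3*0 + 1 = 1.
  i=1: a_1=9, p_1 = 9*3 + 1 = 28, q_1 = 9*1 + 0 = 9.
  i=2: a_2=4, p_2 = 4*28 + 3 = 115, q_2 = 4*9 + 1 = 37.
  i=3: a_3=3, p_3 = 3*115 + 28 = 373, q_3 = 3*37 + 9 = 120.
  i=4: a_4=6, p_4 = 6*373 + 115 = 2353, q_4 = 6*120 + 37 = 757.
  i=5: a_5=6, p_5 = 6*2353 + 373 = 14491, q_5 = 6*757 + 120 = 4662.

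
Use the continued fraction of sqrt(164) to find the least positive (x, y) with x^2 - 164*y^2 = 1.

(x, y) = (2049, 160)

First expand sqrt(164) as a continued fraction. With x_i = (sqrt(164) + m_i)/d_i and (m_0, d_0) = (0, 1): a_0 = floor(sqrt(164)) = 12, since 12^2 = 144 <= 164 < 169 = 13^2.
Iterate m_{i+1} = d_i*a_i - m_i, d_{i+1} = (164 - m_{i+1}^2)/d_i, a_{i+1} = floor((a_0 + m_{i+1})/d_{i+1}):
  m_1 = 1*12 - 0 = 12, d_1 = (164 - 12^2)/1 = 20/1 = 20, a_1 = floor((12 + 12)/20) = 1.
  m_2 = 20*1 - 12 = 8, d_2 = (164 - 8^2)/20 = 100/20 = 5, a_2 = floor((12 + 8)/5) = 4.
  m_3 = 5*4 - 8 = 12, d_3 = (164 - 12^2)/5 = 20/5 = 4, a_3 = floor((12 + 12)/4) = 6.
  m_4 = 4*6 - 12 = 12, d_4 = (164 - 12^2)/4 = 20/4 = 5, a_4 = floor((12 + 12)/5) = 4.
  m_5 = 5*4 - 12 = 8, d_5 = (164 - 8^2)/5 = 100/5 = 20, a_5 = floor((12 + 8)/20) = 1.
  m_6 = 20*1 - 8 = 12, d_6 = (164 - 12^2)/20 = 20/20 = 1, a_6 = floor((12 + 12)/1) = 24.
  m_7 = 1*24 - 12 = 12, d_7 = (164 - 12^2)/1 = 20/1 = 20: (m_7, d_7) = (m_1, d_1) = (12, 20), so from here the quotients repeat a_1, ..., a_6; the period length is 6.
So sqrt(164) = [12; (1, 4, 6, 4, 1, 24)] with period length k = 6.
k is even, so the fundamental solution of x^2 - 164y^2 = 1 is (p_{k-1}, q_{k-1}) = (p_5, q_5); compute convergents through index 5.
Convergents (p_i = a_i*p_{i-1} + p_{i-2}, q_i = a_i*q_{i-1} + q_{i-2} with p_{-2}=0, p_{-1}=1, q_{-2}=1, q_{-1}=0):
  i=0: a_0=12, p_0 = 12*1 + 0 = 12, q_0 = 12*0 + 1 = 1.
  i=1: a_1=1, p_1 = 1*12 + 1 = 13, q_1 = 1*1 + 0 = 1.
  i=2: a_2=4, p_2 = 4*13 + 12 = 64, q_2 = 4*1 + 1 = 5.
  i=3: a_3=6, p_3 = 6*64 + 13 = 397, q_3 = 6*5 + 1 = 31.
  i=4: a_4=4, p_4 = 4*397 + 64 = 1652, q_4 = 4*31 + 5 = 129.
  i=5: a_5=1, p_5 = 1*1652 + 397 = 2049, q_5 = 1*129 + 31 = 160.
Check: 2049^2 - 164*160^2 = 4198401 - 4198400 = 1, so (x, y) = (2049, 160) solves the equation, and by the theorem it is the least positive solution.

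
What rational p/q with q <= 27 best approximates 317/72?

Expand x = 317/72 as a continued fraction with the Euclidean algorithm:
  317 = 4*72 + 29, so a_0 = 4.
  72 = 2*29 + 14, so a_1 = 2.
  29 = 2*14 + 1, so a_2 = 2.
  14 = 14*1 + 0, so a_3 = 14.
so x = [4; 2, 2, 14].
Convergents (p_i = a_i*p_{i-1} + p_{i-2}, q_i = a_i*q_{i-1} + q_{i-2} with p_{-2}=0, p_{-1}=1, q_{-2}=1, q_{-1}=0), until the denominator exceeds 27:
  i=0: a_0=4, p_0 = 4*1 + 0 = 4, q_0 = 4*0 + 1 = 1.
  i=1: a_1=2, p_1 = 2*4 + 1 = 9, q_1 = 2*1 + 0 = 2.
  i=2: a_2=2, p_2 = 2*9 + 4 = 22, q_2 = 2*2 + 1 = 5.
  i=3: a_3=14, p_3 = 14*22 + 9 = 317, q_3 = 14*5 + 2 = 72.
q_3 = 72 > 27, so the last convergent with denominator <= 27 is p_2/q_2 = 22/5.
The closest fraction with denominator <= 27 is either p_2/q_2 or the intermediate fraction (k*p_2 + p_1)/(k*q_2 + q_1) with the largest k >= 1 whose denominator stays <= 27; these approach x as k grows, and every other convergent or intermediate fraction in range is farther away.
Largest k: floor((27 - q_1)/q_2) = floor((27 - 2)/5) = 5.
That gives (5*22 + 9)/(5*5 + 2) = 119/27.
Compare the errors: |x - 22/5| = |317*5 - 22*72|/(72*5) = 1/360, and |x - 119/27| = |317*27 - 119*72|/(72*27) = 9/1944.
Cross-multiplying, 1*1944 = 1944 < 3240 = 9*360, so 1/360 is smaller: the convergent 22/5 is closer to x than 119/27.

22/5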